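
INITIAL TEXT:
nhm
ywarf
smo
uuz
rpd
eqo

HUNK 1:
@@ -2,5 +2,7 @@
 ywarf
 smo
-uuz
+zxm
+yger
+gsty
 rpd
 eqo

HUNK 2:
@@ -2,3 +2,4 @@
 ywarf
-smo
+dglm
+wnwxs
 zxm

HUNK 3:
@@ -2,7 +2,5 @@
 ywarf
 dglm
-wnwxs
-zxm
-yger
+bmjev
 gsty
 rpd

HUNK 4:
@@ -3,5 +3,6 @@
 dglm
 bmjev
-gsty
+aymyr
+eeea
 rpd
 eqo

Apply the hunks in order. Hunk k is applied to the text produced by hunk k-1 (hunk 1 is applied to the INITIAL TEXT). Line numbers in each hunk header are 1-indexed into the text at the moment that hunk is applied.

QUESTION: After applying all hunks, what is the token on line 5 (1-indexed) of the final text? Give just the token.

Answer: aymyr

Derivation:
Hunk 1: at line 2 remove [uuz] add [zxm,yger,gsty] -> 8 lines: nhm ywarf smo zxm yger gsty rpd eqo
Hunk 2: at line 2 remove [smo] add [dglm,wnwxs] -> 9 lines: nhm ywarf dglm wnwxs zxm yger gsty rpd eqo
Hunk 3: at line 2 remove [wnwxs,zxm,yger] add [bmjev] -> 7 lines: nhm ywarf dglm bmjev gsty rpd eqo
Hunk 4: at line 3 remove [gsty] add [aymyr,eeea] -> 8 lines: nhm ywarf dglm bmjev aymyr eeea rpd eqo
Final line 5: aymyr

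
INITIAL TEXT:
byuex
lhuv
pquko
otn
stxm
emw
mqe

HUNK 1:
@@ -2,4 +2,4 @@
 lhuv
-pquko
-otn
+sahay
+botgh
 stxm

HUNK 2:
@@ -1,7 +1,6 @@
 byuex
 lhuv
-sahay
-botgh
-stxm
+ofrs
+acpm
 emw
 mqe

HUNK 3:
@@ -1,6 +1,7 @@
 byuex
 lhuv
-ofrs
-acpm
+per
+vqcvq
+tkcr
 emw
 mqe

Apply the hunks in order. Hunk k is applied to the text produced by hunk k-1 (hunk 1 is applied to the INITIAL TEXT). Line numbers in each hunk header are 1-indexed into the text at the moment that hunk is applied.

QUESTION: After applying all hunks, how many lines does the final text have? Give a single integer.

Hunk 1: at line 2 remove [pquko,otn] add [sahay,botgh] -> 7 lines: byuex lhuv sahay botgh stxm emw mqe
Hunk 2: at line 1 remove [sahay,botgh,stxm] add [ofrs,acpm] -> 6 lines: byuex lhuv ofrs acpm emw mqe
Hunk 3: at line 1 remove [ofrs,acpm] add [per,vqcvq,tkcr] -> 7 lines: byuex lhuv per vqcvq tkcr emw mqe
Final line count: 7

Answer: 7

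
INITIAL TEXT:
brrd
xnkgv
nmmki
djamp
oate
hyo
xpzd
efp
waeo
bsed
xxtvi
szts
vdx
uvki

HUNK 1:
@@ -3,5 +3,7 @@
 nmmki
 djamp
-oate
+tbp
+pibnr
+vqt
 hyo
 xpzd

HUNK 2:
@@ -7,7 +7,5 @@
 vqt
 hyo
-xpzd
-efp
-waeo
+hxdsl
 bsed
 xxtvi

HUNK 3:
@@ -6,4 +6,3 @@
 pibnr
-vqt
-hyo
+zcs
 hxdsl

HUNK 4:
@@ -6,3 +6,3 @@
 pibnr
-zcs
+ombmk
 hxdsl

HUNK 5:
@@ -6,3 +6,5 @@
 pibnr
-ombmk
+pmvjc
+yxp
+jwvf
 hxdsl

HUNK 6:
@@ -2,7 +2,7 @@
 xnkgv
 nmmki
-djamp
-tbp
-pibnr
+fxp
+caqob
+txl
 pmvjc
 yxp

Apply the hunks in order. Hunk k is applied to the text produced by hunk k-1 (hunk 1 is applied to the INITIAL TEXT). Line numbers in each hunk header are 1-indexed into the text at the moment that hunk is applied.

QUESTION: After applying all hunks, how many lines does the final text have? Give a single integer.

Hunk 1: at line 3 remove [oate] add [tbp,pibnr,vqt] -> 16 lines: brrd xnkgv nmmki djamp tbp pibnr vqt hyo xpzd efp waeo bsed xxtvi szts vdx uvki
Hunk 2: at line 7 remove [xpzd,efp,waeo] add [hxdsl] -> 14 lines: brrd xnkgv nmmki djamp tbp pibnr vqt hyo hxdsl bsed xxtvi szts vdx uvki
Hunk 3: at line 6 remove [vqt,hyo] add [zcs] -> 13 lines: brrd xnkgv nmmki djamp tbp pibnr zcs hxdsl bsed xxtvi szts vdx uvki
Hunk 4: at line 6 remove [zcs] add [ombmk] -> 13 lines: brrd xnkgv nmmki djamp tbp pibnr ombmk hxdsl bsed xxtvi szts vdx uvki
Hunk 5: at line 6 remove [ombmk] add [pmvjc,yxp,jwvf] -> 15 lines: brrd xnkgv nmmki djamp tbp pibnr pmvjc yxp jwvf hxdsl bsed xxtvi szts vdx uvki
Hunk 6: at line 2 remove [djamp,tbp,pibnr] add [fxp,caqob,txl] -> 15 lines: brrd xnkgv nmmki fxp caqob txl pmvjc yxp jwvf hxdsl bsed xxtvi szts vdx uvki
Final line count: 15

Answer: 15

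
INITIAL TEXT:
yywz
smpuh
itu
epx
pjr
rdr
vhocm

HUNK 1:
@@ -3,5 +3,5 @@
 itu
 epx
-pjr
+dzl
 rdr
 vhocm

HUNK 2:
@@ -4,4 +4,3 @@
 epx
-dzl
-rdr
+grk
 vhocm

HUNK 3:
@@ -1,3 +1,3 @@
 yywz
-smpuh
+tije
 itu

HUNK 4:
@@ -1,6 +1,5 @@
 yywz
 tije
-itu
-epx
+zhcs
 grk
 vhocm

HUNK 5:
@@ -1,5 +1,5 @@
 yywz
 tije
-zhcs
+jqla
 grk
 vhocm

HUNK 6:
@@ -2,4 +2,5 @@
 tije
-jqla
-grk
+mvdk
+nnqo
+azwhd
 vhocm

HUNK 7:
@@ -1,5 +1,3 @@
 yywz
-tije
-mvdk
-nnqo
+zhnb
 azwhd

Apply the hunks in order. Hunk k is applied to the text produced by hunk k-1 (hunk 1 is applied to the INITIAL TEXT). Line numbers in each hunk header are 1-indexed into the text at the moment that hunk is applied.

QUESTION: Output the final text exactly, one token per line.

Hunk 1: at line 3 remove [pjr] add [dzl] -> 7 lines: yywz smpuh itu epx dzl rdr vhocm
Hunk 2: at line 4 remove [dzl,rdr] add [grk] -> 6 lines: yywz smpuh itu epx grk vhocm
Hunk 3: at line 1 remove [smpuh] add [tije] -> 6 lines: yywz tije itu epx grk vhocm
Hunk 4: at line 1 remove [itu,epx] add [zhcs] -> 5 lines: yywz tije zhcs grk vhocm
Hunk 5: at line 1 remove [zhcs] add [jqla] -> 5 lines: yywz tije jqla grk vhocm
Hunk 6: at line 2 remove [jqla,grk] add [mvdk,nnqo,azwhd] -> 6 lines: yywz tije mvdk nnqo azwhd vhocm
Hunk 7: at line 1 remove [tije,mvdk,nnqo] add [zhnb] -> 4 lines: yywz zhnb azwhd vhocm

Answer: yywz
zhnb
azwhd
vhocm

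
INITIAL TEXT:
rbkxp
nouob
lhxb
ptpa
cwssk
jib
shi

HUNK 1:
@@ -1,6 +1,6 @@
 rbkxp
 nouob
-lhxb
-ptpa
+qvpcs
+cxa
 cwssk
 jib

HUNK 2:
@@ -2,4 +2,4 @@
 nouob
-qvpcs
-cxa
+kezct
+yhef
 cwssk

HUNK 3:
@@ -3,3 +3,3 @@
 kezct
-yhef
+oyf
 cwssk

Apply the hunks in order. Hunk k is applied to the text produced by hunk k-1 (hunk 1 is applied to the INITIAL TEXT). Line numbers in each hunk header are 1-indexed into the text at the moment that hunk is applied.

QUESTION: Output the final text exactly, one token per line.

Answer: rbkxp
nouob
kezct
oyf
cwssk
jib
shi

Derivation:
Hunk 1: at line 1 remove [lhxb,ptpa] add [qvpcs,cxa] -> 7 lines: rbkxp nouob qvpcs cxa cwssk jib shi
Hunk 2: at line 2 remove [qvpcs,cxa] add [kezct,yhef] -> 7 lines: rbkxp nouob kezct yhef cwssk jib shi
Hunk 3: at line 3 remove [yhef] add [oyf] -> 7 lines: rbkxp nouob kezct oyf cwssk jib shi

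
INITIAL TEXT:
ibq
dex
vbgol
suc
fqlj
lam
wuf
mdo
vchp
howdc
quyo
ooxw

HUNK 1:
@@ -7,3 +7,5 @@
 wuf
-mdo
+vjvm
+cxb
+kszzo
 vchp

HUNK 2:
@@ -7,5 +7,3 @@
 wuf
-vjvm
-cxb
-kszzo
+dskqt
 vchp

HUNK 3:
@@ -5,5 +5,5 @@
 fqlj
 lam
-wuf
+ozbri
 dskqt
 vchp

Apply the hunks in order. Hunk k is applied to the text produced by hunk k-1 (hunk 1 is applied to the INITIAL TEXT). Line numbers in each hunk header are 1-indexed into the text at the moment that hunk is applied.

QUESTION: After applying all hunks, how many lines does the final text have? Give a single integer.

Answer: 12

Derivation:
Hunk 1: at line 7 remove [mdo] add [vjvm,cxb,kszzo] -> 14 lines: ibq dex vbgol suc fqlj lam wuf vjvm cxb kszzo vchp howdc quyo ooxw
Hunk 2: at line 7 remove [vjvm,cxb,kszzo] add [dskqt] -> 12 lines: ibq dex vbgol suc fqlj lam wuf dskqt vchp howdc quyo ooxw
Hunk 3: at line 5 remove [wuf] add [ozbri] -> 12 lines: ibq dex vbgol suc fqlj lam ozbri dskqt vchp howdc quyo ooxw
Final line count: 12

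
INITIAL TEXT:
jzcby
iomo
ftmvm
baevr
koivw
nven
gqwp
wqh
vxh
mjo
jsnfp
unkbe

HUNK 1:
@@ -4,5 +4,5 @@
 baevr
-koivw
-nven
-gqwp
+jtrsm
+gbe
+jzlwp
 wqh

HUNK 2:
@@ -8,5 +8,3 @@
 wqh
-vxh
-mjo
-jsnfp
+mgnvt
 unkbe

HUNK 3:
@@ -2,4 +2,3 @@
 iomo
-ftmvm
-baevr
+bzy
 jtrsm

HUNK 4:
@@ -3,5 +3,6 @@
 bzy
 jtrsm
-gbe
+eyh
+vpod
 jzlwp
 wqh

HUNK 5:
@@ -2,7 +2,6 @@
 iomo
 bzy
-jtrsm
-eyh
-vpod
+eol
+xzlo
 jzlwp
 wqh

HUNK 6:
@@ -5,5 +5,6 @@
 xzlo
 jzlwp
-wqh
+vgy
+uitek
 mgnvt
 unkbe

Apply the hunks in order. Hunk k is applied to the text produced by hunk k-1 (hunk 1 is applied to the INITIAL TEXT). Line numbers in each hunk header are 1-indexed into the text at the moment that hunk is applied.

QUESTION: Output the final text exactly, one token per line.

Hunk 1: at line 4 remove [koivw,nven,gqwp] add [jtrsm,gbe,jzlwp] -> 12 lines: jzcby iomo ftmvm baevr jtrsm gbe jzlwp wqh vxh mjo jsnfp unkbe
Hunk 2: at line 8 remove [vxh,mjo,jsnfp] add [mgnvt] -> 10 lines: jzcby iomo ftmvm baevr jtrsm gbe jzlwp wqh mgnvt unkbe
Hunk 3: at line 2 remove [ftmvm,baevr] add [bzy] -> 9 lines: jzcby iomo bzy jtrsm gbe jzlwp wqh mgnvt unkbe
Hunk 4: at line 3 remove [gbe] add [eyh,vpod] -> 10 lines: jzcby iomo bzy jtrsm eyh vpod jzlwp wqh mgnvt unkbe
Hunk 5: at line 2 remove [jtrsm,eyh,vpod] add [eol,xzlo] -> 9 lines: jzcby iomo bzy eol xzlo jzlwp wqh mgnvt unkbe
Hunk 6: at line 5 remove [wqh] add [vgy,uitek] -> 10 lines: jzcby iomo bzy eol xzlo jzlwp vgy uitek mgnvt unkbe

Answer: jzcby
iomo
bzy
eol
xzlo
jzlwp
vgy
uitek
mgnvt
unkbe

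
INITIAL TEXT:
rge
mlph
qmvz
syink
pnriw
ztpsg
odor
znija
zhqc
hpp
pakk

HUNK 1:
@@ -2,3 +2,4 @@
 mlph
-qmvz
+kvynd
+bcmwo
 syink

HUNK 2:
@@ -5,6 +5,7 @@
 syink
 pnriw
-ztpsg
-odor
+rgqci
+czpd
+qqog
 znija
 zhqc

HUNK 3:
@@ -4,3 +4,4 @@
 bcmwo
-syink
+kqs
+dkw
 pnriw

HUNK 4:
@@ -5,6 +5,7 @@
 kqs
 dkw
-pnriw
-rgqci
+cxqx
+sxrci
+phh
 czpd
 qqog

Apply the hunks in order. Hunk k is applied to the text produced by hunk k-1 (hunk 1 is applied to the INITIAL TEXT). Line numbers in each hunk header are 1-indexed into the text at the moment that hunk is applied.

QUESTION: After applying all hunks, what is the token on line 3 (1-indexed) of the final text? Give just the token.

Hunk 1: at line 2 remove [qmvz] add [kvynd,bcmwo] -> 12 lines: rge mlph kvynd bcmwo syink pnriw ztpsg odor znija zhqc hpp pakk
Hunk 2: at line 5 remove [ztpsg,odor] add [rgqci,czpd,qqog] -> 13 lines: rge mlph kvynd bcmwo syink pnriw rgqci czpd qqog znija zhqc hpp pakk
Hunk 3: at line 4 remove [syink] add [kqs,dkw] -> 14 lines: rge mlph kvynd bcmwo kqs dkw pnriw rgqci czpd qqog znija zhqc hpp pakk
Hunk 4: at line 5 remove [pnriw,rgqci] add [cxqx,sxrci,phh] -> 15 lines: rge mlph kvynd bcmwo kqs dkw cxqx sxrci phh czpd qqog znija zhqc hpp pakk
Final line 3: kvynd

Answer: kvynd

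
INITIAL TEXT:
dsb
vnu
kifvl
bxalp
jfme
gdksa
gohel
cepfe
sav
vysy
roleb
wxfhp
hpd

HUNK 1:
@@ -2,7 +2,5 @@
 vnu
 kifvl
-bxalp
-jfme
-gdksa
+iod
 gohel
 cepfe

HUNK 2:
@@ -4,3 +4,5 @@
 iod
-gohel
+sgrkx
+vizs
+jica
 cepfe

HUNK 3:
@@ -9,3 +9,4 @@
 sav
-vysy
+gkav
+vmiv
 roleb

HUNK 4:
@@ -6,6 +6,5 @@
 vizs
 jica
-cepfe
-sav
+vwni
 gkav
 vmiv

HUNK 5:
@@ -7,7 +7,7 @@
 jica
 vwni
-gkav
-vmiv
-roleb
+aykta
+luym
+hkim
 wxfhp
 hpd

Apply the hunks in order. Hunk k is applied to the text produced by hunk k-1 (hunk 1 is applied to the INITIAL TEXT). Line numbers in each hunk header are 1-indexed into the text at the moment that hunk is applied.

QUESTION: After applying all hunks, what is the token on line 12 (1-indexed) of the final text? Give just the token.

Answer: wxfhp

Derivation:
Hunk 1: at line 2 remove [bxalp,jfme,gdksa] add [iod] -> 11 lines: dsb vnu kifvl iod gohel cepfe sav vysy roleb wxfhp hpd
Hunk 2: at line 4 remove [gohel] add [sgrkx,vizs,jica] -> 13 lines: dsb vnu kifvl iod sgrkx vizs jica cepfe sav vysy roleb wxfhp hpd
Hunk 3: at line 9 remove [vysy] add [gkav,vmiv] -> 14 lines: dsb vnu kifvl iod sgrkx vizs jica cepfe sav gkav vmiv roleb wxfhp hpd
Hunk 4: at line 6 remove [cepfe,sav] add [vwni] -> 13 lines: dsb vnu kifvl iod sgrkx vizs jica vwni gkav vmiv roleb wxfhp hpd
Hunk 5: at line 7 remove [gkav,vmiv,roleb] add [aykta,luym,hkim] -> 13 lines: dsb vnu kifvl iod sgrkx vizs jica vwni aykta luym hkim wxfhp hpd
Final line 12: wxfhp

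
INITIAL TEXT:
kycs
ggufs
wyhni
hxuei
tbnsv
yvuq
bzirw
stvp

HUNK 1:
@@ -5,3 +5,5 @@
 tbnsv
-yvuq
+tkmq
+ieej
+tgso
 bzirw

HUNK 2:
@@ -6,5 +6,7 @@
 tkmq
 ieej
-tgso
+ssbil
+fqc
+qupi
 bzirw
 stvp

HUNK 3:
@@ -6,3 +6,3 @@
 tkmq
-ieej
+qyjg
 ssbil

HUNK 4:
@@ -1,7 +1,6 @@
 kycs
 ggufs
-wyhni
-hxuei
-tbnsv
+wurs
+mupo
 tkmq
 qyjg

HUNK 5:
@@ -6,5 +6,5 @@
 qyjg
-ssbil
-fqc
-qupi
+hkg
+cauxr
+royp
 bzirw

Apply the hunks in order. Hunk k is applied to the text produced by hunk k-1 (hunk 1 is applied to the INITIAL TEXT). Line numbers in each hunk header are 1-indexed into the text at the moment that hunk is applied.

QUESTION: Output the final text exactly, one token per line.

Hunk 1: at line 5 remove [yvuq] add [tkmq,ieej,tgso] -> 10 lines: kycs ggufs wyhni hxuei tbnsv tkmq ieej tgso bzirw stvp
Hunk 2: at line 6 remove [tgso] add [ssbil,fqc,qupi] -> 12 lines: kycs ggufs wyhni hxuei tbnsv tkmq ieej ssbil fqc qupi bzirw stvp
Hunk 3: at line 6 remove [ieej] add [qyjg] -> 12 lines: kycs ggufs wyhni hxuei tbnsv tkmq qyjg ssbil fqc qupi bzirw stvp
Hunk 4: at line 1 remove [wyhni,hxuei,tbnsv] add [wurs,mupo] -> 11 lines: kycs ggufs wurs mupo tkmq qyjg ssbil fqc qupi bzirw stvp
Hunk 5: at line 6 remove [ssbil,fqc,qupi] add [hkg,cauxr,royp] -> 11 lines: kycs ggufs wurs mupo tkmq qyjg hkg cauxr royp bzirw stvp

Answer: kycs
ggufs
wurs
mupo
tkmq
qyjg
hkg
cauxr
royp
bzirw
stvp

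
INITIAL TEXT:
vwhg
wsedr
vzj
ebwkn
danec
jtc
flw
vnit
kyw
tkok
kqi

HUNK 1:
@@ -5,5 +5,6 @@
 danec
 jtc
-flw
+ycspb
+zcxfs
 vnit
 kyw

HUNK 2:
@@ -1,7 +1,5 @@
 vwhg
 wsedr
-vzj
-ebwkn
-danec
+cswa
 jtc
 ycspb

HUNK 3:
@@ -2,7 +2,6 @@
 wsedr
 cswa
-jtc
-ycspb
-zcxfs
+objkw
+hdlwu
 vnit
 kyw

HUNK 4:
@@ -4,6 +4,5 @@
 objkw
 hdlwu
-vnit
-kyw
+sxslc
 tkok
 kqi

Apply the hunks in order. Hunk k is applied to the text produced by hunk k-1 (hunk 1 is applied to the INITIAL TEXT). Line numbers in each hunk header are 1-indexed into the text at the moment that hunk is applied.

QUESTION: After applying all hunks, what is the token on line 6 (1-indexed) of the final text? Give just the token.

Answer: sxslc

Derivation:
Hunk 1: at line 5 remove [flw] add [ycspb,zcxfs] -> 12 lines: vwhg wsedr vzj ebwkn danec jtc ycspb zcxfs vnit kyw tkok kqi
Hunk 2: at line 1 remove [vzj,ebwkn,danec] add [cswa] -> 10 lines: vwhg wsedr cswa jtc ycspb zcxfs vnit kyw tkok kqi
Hunk 3: at line 2 remove [jtc,ycspb,zcxfs] add [objkw,hdlwu] -> 9 lines: vwhg wsedr cswa objkw hdlwu vnit kyw tkok kqi
Hunk 4: at line 4 remove [vnit,kyw] add [sxslc] -> 8 lines: vwhg wsedr cswa objkw hdlwu sxslc tkok kqi
Final line 6: sxslc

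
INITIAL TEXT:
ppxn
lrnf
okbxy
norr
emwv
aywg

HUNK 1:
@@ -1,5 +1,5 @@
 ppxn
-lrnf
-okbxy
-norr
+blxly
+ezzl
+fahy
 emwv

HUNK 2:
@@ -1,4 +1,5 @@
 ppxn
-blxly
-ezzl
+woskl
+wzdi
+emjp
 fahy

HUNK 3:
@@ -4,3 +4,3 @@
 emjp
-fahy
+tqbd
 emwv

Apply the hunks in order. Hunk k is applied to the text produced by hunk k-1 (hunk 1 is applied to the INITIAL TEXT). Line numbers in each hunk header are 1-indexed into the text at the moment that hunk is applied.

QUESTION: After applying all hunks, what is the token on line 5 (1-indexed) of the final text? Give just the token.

Hunk 1: at line 1 remove [lrnf,okbxy,norr] add [blxly,ezzl,fahy] -> 6 lines: ppxn blxly ezzl fahy emwv aywg
Hunk 2: at line 1 remove [blxly,ezzl] add [woskl,wzdi,emjp] -> 7 lines: ppxn woskl wzdi emjp fahy emwv aywg
Hunk 3: at line 4 remove [fahy] add [tqbd] -> 7 lines: ppxn woskl wzdi emjp tqbd emwv aywg
Final line 5: tqbd

Answer: tqbd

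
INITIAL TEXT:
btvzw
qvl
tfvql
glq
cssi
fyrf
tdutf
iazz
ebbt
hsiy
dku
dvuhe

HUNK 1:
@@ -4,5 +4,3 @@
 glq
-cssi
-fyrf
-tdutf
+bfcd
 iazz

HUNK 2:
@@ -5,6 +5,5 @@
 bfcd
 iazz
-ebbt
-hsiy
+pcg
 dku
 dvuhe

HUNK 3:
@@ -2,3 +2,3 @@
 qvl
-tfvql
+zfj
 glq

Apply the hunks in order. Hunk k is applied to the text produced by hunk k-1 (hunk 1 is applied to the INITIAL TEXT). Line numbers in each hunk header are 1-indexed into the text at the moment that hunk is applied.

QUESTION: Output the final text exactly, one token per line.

Answer: btvzw
qvl
zfj
glq
bfcd
iazz
pcg
dku
dvuhe

Derivation:
Hunk 1: at line 4 remove [cssi,fyrf,tdutf] add [bfcd] -> 10 lines: btvzw qvl tfvql glq bfcd iazz ebbt hsiy dku dvuhe
Hunk 2: at line 5 remove [ebbt,hsiy] add [pcg] -> 9 lines: btvzw qvl tfvql glq bfcd iazz pcg dku dvuhe
Hunk 3: at line 2 remove [tfvql] add [zfj] -> 9 lines: btvzw qvl zfj glq bfcd iazz pcg dku dvuhe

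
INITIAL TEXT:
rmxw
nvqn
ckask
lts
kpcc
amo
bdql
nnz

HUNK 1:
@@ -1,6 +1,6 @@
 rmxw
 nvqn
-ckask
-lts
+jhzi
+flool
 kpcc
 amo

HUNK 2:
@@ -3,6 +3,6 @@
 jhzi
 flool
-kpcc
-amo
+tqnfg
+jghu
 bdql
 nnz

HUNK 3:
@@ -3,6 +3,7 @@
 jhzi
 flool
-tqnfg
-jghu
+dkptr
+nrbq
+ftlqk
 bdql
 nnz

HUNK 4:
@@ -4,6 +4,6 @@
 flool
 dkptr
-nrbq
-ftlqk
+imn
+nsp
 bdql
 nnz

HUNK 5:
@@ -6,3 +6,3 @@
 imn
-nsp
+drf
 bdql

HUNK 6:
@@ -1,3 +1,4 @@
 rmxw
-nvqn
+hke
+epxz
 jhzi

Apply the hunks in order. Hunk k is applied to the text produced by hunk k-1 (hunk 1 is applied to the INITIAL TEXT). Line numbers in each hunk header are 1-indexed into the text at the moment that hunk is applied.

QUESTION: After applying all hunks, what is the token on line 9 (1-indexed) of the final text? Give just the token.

Hunk 1: at line 1 remove [ckask,lts] add [jhzi,flool] -> 8 lines: rmxw nvqn jhzi flool kpcc amo bdql nnz
Hunk 2: at line 3 remove [kpcc,amo] add [tqnfg,jghu] -> 8 lines: rmxw nvqn jhzi flool tqnfg jghu bdql nnz
Hunk 3: at line 3 remove [tqnfg,jghu] add [dkptr,nrbq,ftlqk] -> 9 lines: rmxw nvqn jhzi flool dkptr nrbq ftlqk bdql nnz
Hunk 4: at line 4 remove [nrbq,ftlqk] add [imn,nsp] -> 9 lines: rmxw nvqn jhzi flool dkptr imn nsp bdql nnz
Hunk 5: at line 6 remove [nsp] add [drf] -> 9 lines: rmxw nvqn jhzi flool dkptr imn drf bdql nnz
Hunk 6: at line 1 remove [nvqn] add [hke,epxz] -> 10 lines: rmxw hke epxz jhzi flool dkptr imn drf bdql nnz
Final line 9: bdql

Answer: bdql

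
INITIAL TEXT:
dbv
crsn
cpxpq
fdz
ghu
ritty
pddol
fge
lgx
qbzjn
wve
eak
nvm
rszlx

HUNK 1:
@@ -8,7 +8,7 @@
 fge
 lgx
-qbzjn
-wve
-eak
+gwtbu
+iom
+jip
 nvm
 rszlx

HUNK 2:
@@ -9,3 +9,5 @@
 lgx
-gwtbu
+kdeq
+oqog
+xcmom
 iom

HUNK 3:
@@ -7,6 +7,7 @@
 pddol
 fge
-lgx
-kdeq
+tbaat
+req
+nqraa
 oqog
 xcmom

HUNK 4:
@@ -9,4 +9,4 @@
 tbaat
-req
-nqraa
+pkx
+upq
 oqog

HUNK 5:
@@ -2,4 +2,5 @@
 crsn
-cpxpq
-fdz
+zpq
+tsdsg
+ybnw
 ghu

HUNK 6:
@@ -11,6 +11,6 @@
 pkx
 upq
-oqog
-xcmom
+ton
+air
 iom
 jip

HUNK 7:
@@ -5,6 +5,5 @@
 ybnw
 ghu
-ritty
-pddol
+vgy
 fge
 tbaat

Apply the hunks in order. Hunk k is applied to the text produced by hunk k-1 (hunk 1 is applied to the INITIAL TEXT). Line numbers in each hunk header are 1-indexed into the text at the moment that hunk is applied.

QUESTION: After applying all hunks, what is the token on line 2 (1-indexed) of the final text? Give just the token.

Answer: crsn

Derivation:
Hunk 1: at line 8 remove [qbzjn,wve,eak] add [gwtbu,iom,jip] -> 14 lines: dbv crsn cpxpq fdz ghu ritty pddol fge lgx gwtbu iom jip nvm rszlx
Hunk 2: at line 9 remove [gwtbu] add [kdeq,oqog,xcmom] -> 16 lines: dbv crsn cpxpq fdz ghu ritty pddol fge lgx kdeq oqog xcmom iom jip nvm rszlx
Hunk 3: at line 7 remove [lgx,kdeq] add [tbaat,req,nqraa] -> 17 lines: dbv crsn cpxpq fdz ghu ritty pddol fge tbaat req nqraa oqog xcmom iom jip nvm rszlx
Hunk 4: at line 9 remove [req,nqraa] add [pkx,upq] -> 17 lines: dbv crsn cpxpq fdz ghu ritty pddol fge tbaat pkx upq oqog xcmom iom jip nvm rszlx
Hunk 5: at line 2 remove [cpxpq,fdz] add [zpq,tsdsg,ybnw] -> 18 lines: dbv crsn zpq tsdsg ybnw ghu ritty pddol fge tbaat pkx upq oqog xcmom iom jip nvm rszlx
Hunk 6: at line 11 remove [oqog,xcmom] add [ton,air] -> 18 lines: dbv crsn zpq tsdsg ybnw ghu ritty pddol fge tbaat pkx upq ton air iom jip nvm rszlx
Hunk 7: at line 5 remove [ritty,pddol] add [vgy] -> 17 lines: dbv crsn zpq tsdsg ybnw ghu vgy fge tbaat pkx upq ton air iom jip nvm rszlx
Final line 2: crsn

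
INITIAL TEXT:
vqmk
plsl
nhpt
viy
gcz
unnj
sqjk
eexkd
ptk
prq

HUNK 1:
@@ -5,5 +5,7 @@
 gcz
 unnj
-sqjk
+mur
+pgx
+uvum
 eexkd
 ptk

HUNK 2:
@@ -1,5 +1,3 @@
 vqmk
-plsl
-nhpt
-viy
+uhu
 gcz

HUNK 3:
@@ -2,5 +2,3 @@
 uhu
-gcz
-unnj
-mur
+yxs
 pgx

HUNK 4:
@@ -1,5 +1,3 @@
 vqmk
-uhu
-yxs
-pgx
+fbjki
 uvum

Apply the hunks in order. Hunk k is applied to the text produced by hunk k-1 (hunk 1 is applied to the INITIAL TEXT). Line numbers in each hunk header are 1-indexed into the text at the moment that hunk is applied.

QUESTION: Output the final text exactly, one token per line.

Answer: vqmk
fbjki
uvum
eexkd
ptk
prq

Derivation:
Hunk 1: at line 5 remove [sqjk] add [mur,pgx,uvum] -> 12 lines: vqmk plsl nhpt viy gcz unnj mur pgx uvum eexkd ptk prq
Hunk 2: at line 1 remove [plsl,nhpt,viy] add [uhu] -> 10 lines: vqmk uhu gcz unnj mur pgx uvum eexkd ptk prq
Hunk 3: at line 2 remove [gcz,unnj,mur] add [yxs] -> 8 lines: vqmk uhu yxs pgx uvum eexkd ptk prq
Hunk 4: at line 1 remove [uhu,yxs,pgx] add [fbjki] -> 6 lines: vqmk fbjki uvum eexkd ptk prq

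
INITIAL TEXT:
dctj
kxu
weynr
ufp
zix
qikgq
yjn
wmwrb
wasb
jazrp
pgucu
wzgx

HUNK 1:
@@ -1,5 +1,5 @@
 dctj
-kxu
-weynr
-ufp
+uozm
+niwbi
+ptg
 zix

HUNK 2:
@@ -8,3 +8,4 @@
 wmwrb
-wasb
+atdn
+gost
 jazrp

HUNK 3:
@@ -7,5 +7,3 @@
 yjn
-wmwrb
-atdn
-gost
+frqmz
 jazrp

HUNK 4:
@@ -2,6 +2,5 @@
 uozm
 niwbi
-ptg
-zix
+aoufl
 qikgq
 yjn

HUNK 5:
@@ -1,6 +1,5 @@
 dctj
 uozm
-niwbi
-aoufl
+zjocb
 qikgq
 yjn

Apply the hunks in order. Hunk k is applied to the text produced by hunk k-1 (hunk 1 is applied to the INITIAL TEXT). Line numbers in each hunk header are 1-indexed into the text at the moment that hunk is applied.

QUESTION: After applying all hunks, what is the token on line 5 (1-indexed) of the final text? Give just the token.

Hunk 1: at line 1 remove [kxu,weynr,ufp] add [uozm,niwbi,ptg] -> 12 lines: dctj uozm niwbi ptg zix qikgq yjn wmwrb wasb jazrp pgucu wzgx
Hunk 2: at line 8 remove [wasb] add [atdn,gost] -> 13 lines: dctj uozm niwbi ptg zix qikgq yjn wmwrb atdn gost jazrp pgucu wzgx
Hunk 3: at line 7 remove [wmwrb,atdn,gost] add [frqmz] -> 11 lines: dctj uozm niwbi ptg zix qikgq yjn frqmz jazrp pgucu wzgx
Hunk 4: at line 2 remove [ptg,zix] add [aoufl] -> 10 lines: dctj uozm niwbi aoufl qikgq yjn frqmz jazrp pgucu wzgx
Hunk 5: at line 1 remove [niwbi,aoufl] add [zjocb] -> 9 lines: dctj uozm zjocb qikgq yjn frqmz jazrp pgucu wzgx
Final line 5: yjn

Answer: yjn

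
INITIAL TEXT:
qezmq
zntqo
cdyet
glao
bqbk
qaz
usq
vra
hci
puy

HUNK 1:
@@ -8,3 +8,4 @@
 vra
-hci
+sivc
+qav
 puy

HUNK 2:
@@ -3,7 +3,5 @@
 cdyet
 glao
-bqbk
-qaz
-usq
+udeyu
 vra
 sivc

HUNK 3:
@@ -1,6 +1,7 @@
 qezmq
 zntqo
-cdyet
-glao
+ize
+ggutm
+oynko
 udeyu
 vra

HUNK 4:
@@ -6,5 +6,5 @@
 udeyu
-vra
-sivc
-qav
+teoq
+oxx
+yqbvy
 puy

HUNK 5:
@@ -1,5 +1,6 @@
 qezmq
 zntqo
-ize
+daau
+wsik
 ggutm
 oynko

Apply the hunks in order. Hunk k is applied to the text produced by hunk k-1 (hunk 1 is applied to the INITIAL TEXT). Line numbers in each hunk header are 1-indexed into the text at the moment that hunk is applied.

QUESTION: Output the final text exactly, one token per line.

Hunk 1: at line 8 remove [hci] add [sivc,qav] -> 11 lines: qezmq zntqo cdyet glao bqbk qaz usq vra sivc qav puy
Hunk 2: at line 3 remove [bqbk,qaz,usq] add [udeyu] -> 9 lines: qezmq zntqo cdyet glao udeyu vra sivc qav puy
Hunk 3: at line 1 remove [cdyet,glao] add [ize,ggutm,oynko] -> 10 lines: qezmq zntqo ize ggutm oynko udeyu vra sivc qav puy
Hunk 4: at line 6 remove [vra,sivc,qav] add [teoq,oxx,yqbvy] -> 10 lines: qezmq zntqo ize ggutm oynko udeyu teoq oxx yqbvy puy
Hunk 5: at line 1 remove [ize] add [daau,wsik] -> 11 lines: qezmq zntqo daau wsik ggutm oynko udeyu teoq oxx yqbvy puy

Answer: qezmq
zntqo
daau
wsik
ggutm
oynko
udeyu
teoq
oxx
yqbvy
puy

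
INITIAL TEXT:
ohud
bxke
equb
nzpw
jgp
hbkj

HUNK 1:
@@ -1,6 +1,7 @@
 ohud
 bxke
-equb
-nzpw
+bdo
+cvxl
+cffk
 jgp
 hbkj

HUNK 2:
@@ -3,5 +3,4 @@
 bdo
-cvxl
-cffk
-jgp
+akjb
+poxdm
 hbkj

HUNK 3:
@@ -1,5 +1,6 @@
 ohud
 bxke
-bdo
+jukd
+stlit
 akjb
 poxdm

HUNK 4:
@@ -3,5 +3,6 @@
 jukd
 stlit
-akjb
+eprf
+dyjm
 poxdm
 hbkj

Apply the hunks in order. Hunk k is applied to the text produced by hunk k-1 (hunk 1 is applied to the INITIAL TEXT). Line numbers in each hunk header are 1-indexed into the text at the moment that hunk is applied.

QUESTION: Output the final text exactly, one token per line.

Answer: ohud
bxke
jukd
stlit
eprf
dyjm
poxdm
hbkj

Derivation:
Hunk 1: at line 1 remove [equb,nzpw] add [bdo,cvxl,cffk] -> 7 lines: ohud bxke bdo cvxl cffk jgp hbkj
Hunk 2: at line 3 remove [cvxl,cffk,jgp] add [akjb,poxdm] -> 6 lines: ohud bxke bdo akjb poxdm hbkj
Hunk 3: at line 1 remove [bdo] add [jukd,stlit] -> 7 lines: ohud bxke jukd stlit akjb poxdm hbkj
Hunk 4: at line 3 remove [akjb] add [eprf,dyjm] -> 8 lines: ohud bxke jukd stlit eprf dyjm poxdm hbkj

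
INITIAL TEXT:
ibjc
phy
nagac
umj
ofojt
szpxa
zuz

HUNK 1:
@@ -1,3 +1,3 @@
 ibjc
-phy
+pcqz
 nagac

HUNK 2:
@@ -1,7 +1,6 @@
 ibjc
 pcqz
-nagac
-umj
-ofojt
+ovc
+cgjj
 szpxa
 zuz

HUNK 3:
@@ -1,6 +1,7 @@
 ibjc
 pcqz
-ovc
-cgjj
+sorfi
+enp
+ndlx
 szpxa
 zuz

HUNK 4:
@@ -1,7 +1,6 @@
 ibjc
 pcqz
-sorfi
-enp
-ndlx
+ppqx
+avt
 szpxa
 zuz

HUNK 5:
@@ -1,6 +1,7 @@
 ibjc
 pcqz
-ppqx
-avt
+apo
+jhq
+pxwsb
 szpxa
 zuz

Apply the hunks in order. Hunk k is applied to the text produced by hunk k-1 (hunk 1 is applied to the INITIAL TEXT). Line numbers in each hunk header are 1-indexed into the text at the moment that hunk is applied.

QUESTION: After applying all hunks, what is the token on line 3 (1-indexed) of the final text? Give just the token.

Answer: apo

Derivation:
Hunk 1: at line 1 remove [phy] add [pcqz] -> 7 lines: ibjc pcqz nagac umj ofojt szpxa zuz
Hunk 2: at line 1 remove [nagac,umj,ofojt] add [ovc,cgjj] -> 6 lines: ibjc pcqz ovc cgjj szpxa zuz
Hunk 3: at line 1 remove [ovc,cgjj] add [sorfi,enp,ndlx] -> 7 lines: ibjc pcqz sorfi enp ndlx szpxa zuz
Hunk 4: at line 1 remove [sorfi,enp,ndlx] add [ppqx,avt] -> 6 lines: ibjc pcqz ppqx avt szpxa zuz
Hunk 5: at line 1 remove [ppqx,avt] add [apo,jhq,pxwsb] -> 7 lines: ibjc pcqz apo jhq pxwsb szpxa zuz
Final line 3: apo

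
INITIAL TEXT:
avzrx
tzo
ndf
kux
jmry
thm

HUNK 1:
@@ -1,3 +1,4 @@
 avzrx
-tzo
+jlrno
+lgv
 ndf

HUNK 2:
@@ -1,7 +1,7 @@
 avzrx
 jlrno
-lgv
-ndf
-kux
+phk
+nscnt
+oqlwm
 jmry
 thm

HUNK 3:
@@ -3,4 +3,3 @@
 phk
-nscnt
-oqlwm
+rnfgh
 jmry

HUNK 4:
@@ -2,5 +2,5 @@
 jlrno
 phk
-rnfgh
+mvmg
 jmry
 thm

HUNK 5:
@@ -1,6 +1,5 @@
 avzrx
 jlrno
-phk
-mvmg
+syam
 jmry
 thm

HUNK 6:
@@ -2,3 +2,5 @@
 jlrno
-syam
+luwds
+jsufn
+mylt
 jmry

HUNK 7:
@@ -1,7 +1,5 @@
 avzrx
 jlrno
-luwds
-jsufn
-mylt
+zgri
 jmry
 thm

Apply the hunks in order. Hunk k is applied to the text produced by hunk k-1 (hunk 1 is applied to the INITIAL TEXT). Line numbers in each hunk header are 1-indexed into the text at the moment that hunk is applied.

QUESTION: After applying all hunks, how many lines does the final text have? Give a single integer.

Answer: 5

Derivation:
Hunk 1: at line 1 remove [tzo] add [jlrno,lgv] -> 7 lines: avzrx jlrno lgv ndf kux jmry thm
Hunk 2: at line 1 remove [lgv,ndf,kux] add [phk,nscnt,oqlwm] -> 7 lines: avzrx jlrno phk nscnt oqlwm jmry thm
Hunk 3: at line 3 remove [nscnt,oqlwm] add [rnfgh] -> 6 lines: avzrx jlrno phk rnfgh jmry thm
Hunk 4: at line 2 remove [rnfgh] add [mvmg] -> 6 lines: avzrx jlrno phk mvmg jmry thm
Hunk 5: at line 1 remove [phk,mvmg] add [syam] -> 5 lines: avzrx jlrno syam jmry thm
Hunk 6: at line 2 remove [syam] add [luwds,jsufn,mylt] -> 7 lines: avzrx jlrno luwds jsufn mylt jmry thm
Hunk 7: at line 1 remove [luwds,jsufn,mylt] add [zgri] -> 5 lines: avzrx jlrno zgri jmry thm
Final line count: 5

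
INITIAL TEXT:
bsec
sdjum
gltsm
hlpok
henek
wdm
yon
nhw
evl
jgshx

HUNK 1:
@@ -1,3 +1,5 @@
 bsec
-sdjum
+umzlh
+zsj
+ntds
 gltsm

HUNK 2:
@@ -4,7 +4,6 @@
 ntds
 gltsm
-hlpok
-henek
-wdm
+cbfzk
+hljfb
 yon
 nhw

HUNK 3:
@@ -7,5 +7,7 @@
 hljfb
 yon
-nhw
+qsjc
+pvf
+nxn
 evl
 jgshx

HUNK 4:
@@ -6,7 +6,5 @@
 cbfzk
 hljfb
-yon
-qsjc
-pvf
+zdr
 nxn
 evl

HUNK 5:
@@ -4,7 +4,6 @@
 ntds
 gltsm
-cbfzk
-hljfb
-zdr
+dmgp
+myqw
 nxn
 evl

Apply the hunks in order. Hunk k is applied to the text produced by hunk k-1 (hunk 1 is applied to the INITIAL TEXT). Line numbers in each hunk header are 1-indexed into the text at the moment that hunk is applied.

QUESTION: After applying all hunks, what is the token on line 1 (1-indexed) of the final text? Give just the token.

Hunk 1: at line 1 remove [sdjum] add [umzlh,zsj,ntds] -> 12 lines: bsec umzlh zsj ntds gltsm hlpok henek wdm yon nhw evl jgshx
Hunk 2: at line 4 remove [hlpok,henek,wdm] add [cbfzk,hljfb] -> 11 lines: bsec umzlh zsj ntds gltsm cbfzk hljfb yon nhw evl jgshx
Hunk 3: at line 7 remove [nhw] add [qsjc,pvf,nxn] -> 13 lines: bsec umzlh zsj ntds gltsm cbfzk hljfb yon qsjc pvf nxn evl jgshx
Hunk 4: at line 6 remove [yon,qsjc,pvf] add [zdr] -> 11 lines: bsec umzlh zsj ntds gltsm cbfzk hljfb zdr nxn evl jgshx
Hunk 5: at line 4 remove [cbfzk,hljfb,zdr] add [dmgp,myqw] -> 10 lines: bsec umzlh zsj ntds gltsm dmgp myqw nxn evl jgshx
Final line 1: bsec

Answer: bsec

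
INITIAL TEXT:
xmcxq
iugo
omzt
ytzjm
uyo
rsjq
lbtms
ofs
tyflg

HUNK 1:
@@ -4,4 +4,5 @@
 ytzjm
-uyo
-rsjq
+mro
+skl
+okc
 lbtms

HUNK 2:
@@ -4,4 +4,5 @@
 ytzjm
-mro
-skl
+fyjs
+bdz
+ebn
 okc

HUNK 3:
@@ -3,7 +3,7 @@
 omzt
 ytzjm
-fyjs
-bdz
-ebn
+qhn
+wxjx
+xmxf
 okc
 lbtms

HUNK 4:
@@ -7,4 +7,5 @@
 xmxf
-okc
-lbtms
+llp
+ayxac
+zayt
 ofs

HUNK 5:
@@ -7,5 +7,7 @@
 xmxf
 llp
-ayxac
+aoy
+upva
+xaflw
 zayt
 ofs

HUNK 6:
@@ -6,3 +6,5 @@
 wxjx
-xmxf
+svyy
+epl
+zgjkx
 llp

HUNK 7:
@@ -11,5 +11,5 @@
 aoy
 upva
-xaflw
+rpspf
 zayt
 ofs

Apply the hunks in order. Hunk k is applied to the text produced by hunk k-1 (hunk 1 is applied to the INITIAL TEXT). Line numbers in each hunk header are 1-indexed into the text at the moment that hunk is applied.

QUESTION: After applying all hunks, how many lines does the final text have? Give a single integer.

Answer: 16

Derivation:
Hunk 1: at line 4 remove [uyo,rsjq] add [mro,skl,okc] -> 10 lines: xmcxq iugo omzt ytzjm mro skl okc lbtms ofs tyflg
Hunk 2: at line 4 remove [mro,skl] add [fyjs,bdz,ebn] -> 11 lines: xmcxq iugo omzt ytzjm fyjs bdz ebn okc lbtms ofs tyflg
Hunk 3: at line 3 remove [fyjs,bdz,ebn] add [qhn,wxjx,xmxf] -> 11 lines: xmcxq iugo omzt ytzjm qhn wxjx xmxf okc lbtms ofs tyflg
Hunk 4: at line 7 remove [okc,lbtms] add [llp,ayxac,zayt] -> 12 lines: xmcxq iugo omzt ytzjm qhn wxjx xmxf llp ayxac zayt ofs tyflg
Hunk 5: at line 7 remove [ayxac] add [aoy,upva,xaflw] -> 14 lines: xmcxq iugo omzt ytzjm qhn wxjx xmxf llp aoy upva xaflw zayt ofs tyflg
Hunk 6: at line 6 remove [xmxf] add [svyy,epl,zgjkx] -> 16 lines: xmcxq iugo omzt ytzjm qhn wxjx svyy epl zgjkx llp aoy upva xaflw zayt ofs tyflg
Hunk 7: at line 11 remove [xaflw] add [rpspf] -> 16 lines: xmcxq iugo omzt ytzjm qhn wxjx svyy epl zgjkx llp aoy upva rpspf zayt ofs tyflg
Final line count: 16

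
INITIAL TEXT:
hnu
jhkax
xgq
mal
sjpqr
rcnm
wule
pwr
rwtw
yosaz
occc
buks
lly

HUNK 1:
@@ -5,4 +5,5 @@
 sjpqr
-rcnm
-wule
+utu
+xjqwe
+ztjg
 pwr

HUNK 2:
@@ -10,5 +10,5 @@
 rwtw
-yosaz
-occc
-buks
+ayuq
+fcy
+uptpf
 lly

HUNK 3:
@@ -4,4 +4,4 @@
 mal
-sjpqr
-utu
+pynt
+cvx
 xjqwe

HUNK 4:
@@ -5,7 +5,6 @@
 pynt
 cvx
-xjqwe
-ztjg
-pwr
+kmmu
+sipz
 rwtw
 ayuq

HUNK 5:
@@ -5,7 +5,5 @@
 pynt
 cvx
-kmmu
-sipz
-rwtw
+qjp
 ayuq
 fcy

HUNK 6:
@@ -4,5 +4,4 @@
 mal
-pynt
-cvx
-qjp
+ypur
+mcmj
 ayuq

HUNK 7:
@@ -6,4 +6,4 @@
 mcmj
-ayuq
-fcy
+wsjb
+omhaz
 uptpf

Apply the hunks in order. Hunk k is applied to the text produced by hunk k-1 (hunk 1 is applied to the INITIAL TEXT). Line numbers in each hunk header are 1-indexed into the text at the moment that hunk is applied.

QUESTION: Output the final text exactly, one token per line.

Hunk 1: at line 5 remove [rcnm,wule] add [utu,xjqwe,ztjg] -> 14 lines: hnu jhkax xgq mal sjpqr utu xjqwe ztjg pwr rwtw yosaz occc buks lly
Hunk 2: at line 10 remove [yosaz,occc,buks] add [ayuq,fcy,uptpf] -> 14 lines: hnu jhkax xgq mal sjpqr utu xjqwe ztjg pwr rwtw ayuq fcy uptpf lly
Hunk 3: at line 4 remove [sjpqr,utu] add [pynt,cvx] -> 14 lines: hnu jhkax xgq mal pynt cvx xjqwe ztjg pwr rwtw ayuq fcy uptpf lly
Hunk 4: at line 5 remove [xjqwe,ztjg,pwr] add [kmmu,sipz] -> 13 lines: hnu jhkax xgq mal pynt cvx kmmu sipz rwtw ayuq fcy uptpf lly
Hunk 5: at line 5 remove [kmmu,sipz,rwtw] add [qjp] -> 11 lines: hnu jhkax xgq mal pynt cvx qjp ayuq fcy uptpf lly
Hunk 6: at line 4 remove [pynt,cvx,qjp] add [ypur,mcmj] -> 10 lines: hnu jhkax xgq mal ypur mcmj ayuq fcy uptpf lly
Hunk 7: at line 6 remove [ayuq,fcy] add [wsjb,omhaz] -> 10 lines: hnu jhkax xgq mal ypur mcmj wsjb omhaz uptpf lly

Answer: hnu
jhkax
xgq
mal
ypur
mcmj
wsjb
omhaz
uptpf
lly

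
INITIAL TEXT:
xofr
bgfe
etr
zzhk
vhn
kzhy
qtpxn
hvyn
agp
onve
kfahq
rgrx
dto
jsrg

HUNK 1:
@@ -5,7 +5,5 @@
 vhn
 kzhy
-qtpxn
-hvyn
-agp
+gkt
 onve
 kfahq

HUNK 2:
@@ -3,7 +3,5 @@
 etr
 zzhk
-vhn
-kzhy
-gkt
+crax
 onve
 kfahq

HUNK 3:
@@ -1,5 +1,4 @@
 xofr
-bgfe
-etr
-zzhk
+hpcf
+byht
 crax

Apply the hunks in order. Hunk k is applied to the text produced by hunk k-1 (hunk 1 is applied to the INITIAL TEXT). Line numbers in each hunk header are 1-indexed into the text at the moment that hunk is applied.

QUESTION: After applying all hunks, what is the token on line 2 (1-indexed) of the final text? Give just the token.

Hunk 1: at line 5 remove [qtpxn,hvyn,agp] add [gkt] -> 12 lines: xofr bgfe etr zzhk vhn kzhy gkt onve kfahq rgrx dto jsrg
Hunk 2: at line 3 remove [vhn,kzhy,gkt] add [crax] -> 10 lines: xofr bgfe etr zzhk crax onve kfahq rgrx dto jsrg
Hunk 3: at line 1 remove [bgfe,etr,zzhk] add [hpcf,byht] -> 9 lines: xofr hpcf byht crax onve kfahq rgrx dto jsrg
Final line 2: hpcf

Answer: hpcf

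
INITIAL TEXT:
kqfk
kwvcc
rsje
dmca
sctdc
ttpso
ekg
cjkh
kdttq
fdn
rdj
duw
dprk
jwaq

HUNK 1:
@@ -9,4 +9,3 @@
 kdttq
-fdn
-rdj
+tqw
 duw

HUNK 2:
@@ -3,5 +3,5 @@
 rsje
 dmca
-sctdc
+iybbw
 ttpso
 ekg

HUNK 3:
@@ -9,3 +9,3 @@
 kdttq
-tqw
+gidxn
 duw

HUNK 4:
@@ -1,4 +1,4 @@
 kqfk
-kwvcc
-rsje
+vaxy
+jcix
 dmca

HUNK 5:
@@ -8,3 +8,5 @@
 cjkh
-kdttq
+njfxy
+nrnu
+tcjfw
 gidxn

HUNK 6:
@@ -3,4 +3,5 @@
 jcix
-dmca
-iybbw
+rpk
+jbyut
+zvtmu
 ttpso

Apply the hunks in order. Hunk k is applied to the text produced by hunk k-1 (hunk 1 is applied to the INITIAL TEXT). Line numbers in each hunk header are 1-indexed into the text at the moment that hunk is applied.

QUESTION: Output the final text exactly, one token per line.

Hunk 1: at line 9 remove [fdn,rdj] add [tqw] -> 13 lines: kqfk kwvcc rsje dmca sctdc ttpso ekg cjkh kdttq tqw duw dprk jwaq
Hunk 2: at line 3 remove [sctdc] add [iybbw] -> 13 lines: kqfk kwvcc rsje dmca iybbw ttpso ekg cjkh kdttq tqw duw dprk jwaq
Hunk 3: at line 9 remove [tqw] add [gidxn] -> 13 lines: kqfk kwvcc rsje dmca iybbw ttpso ekg cjkh kdttq gidxn duw dprk jwaq
Hunk 4: at line 1 remove [kwvcc,rsje] add [vaxy,jcix] -> 13 lines: kqfk vaxy jcix dmca iybbw ttpso ekg cjkh kdttq gidxn duw dprk jwaq
Hunk 5: at line 8 remove [kdttq] add [njfxy,nrnu,tcjfw] -> 15 lines: kqfk vaxy jcix dmca iybbw ttpso ekg cjkh njfxy nrnu tcjfw gidxn duw dprk jwaq
Hunk 6: at line 3 remove [dmca,iybbw] add [rpk,jbyut,zvtmu] -> 16 lines: kqfk vaxy jcix rpk jbyut zvtmu ttpso ekg cjkh njfxy nrnu tcjfw gidxn duw dprk jwaq

Answer: kqfk
vaxy
jcix
rpk
jbyut
zvtmu
ttpso
ekg
cjkh
njfxy
nrnu
tcjfw
gidxn
duw
dprk
jwaq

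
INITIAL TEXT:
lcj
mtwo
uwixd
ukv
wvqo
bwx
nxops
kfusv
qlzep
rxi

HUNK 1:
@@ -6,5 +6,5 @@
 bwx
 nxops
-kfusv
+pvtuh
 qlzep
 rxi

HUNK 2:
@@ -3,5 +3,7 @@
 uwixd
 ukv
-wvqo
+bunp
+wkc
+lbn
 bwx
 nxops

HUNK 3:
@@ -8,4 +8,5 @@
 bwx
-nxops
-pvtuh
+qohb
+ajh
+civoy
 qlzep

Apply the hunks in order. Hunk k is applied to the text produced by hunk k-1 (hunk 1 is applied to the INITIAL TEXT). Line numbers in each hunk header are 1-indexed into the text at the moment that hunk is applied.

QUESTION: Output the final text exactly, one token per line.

Answer: lcj
mtwo
uwixd
ukv
bunp
wkc
lbn
bwx
qohb
ajh
civoy
qlzep
rxi

Derivation:
Hunk 1: at line 6 remove [kfusv] add [pvtuh] -> 10 lines: lcj mtwo uwixd ukv wvqo bwx nxops pvtuh qlzep rxi
Hunk 2: at line 3 remove [wvqo] add [bunp,wkc,lbn] -> 12 lines: lcj mtwo uwixd ukv bunp wkc lbn bwx nxops pvtuh qlzep rxi
Hunk 3: at line 8 remove [nxops,pvtuh] add [qohb,ajh,civoy] -> 13 lines: lcj mtwo uwixd ukv bunp wkc lbn bwx qohb ajh civoy qlzep rxi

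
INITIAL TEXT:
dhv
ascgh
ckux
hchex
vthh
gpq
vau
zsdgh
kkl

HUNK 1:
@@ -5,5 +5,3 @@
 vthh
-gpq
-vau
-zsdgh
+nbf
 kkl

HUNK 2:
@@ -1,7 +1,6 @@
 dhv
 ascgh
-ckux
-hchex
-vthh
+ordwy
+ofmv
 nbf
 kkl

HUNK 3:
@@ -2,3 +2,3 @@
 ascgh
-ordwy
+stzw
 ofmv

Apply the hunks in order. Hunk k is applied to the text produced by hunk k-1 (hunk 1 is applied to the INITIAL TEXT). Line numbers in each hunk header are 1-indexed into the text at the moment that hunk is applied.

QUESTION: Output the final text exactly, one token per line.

Answer: dhv
ascgh
stzw
ofmv
nbf
kkl

Derivation:
Hunk 1: at line 5 remove [gpq,vau,zsdgh] add [nbf] -> 7 lines: dhv ascgh ckux hchex vthh nbf kkl
Hunk 2: at line 1 remove [ckux,hchex,vthh] add [ordwy,ofmv] -> 6 lines: dhv ascgh ordwy ofmv nbf kkl
Hunk 3: at line 2 remove [ordwy] add [stzw] -> 6 lines: dhv ascgh stzw ofmv nbf kkl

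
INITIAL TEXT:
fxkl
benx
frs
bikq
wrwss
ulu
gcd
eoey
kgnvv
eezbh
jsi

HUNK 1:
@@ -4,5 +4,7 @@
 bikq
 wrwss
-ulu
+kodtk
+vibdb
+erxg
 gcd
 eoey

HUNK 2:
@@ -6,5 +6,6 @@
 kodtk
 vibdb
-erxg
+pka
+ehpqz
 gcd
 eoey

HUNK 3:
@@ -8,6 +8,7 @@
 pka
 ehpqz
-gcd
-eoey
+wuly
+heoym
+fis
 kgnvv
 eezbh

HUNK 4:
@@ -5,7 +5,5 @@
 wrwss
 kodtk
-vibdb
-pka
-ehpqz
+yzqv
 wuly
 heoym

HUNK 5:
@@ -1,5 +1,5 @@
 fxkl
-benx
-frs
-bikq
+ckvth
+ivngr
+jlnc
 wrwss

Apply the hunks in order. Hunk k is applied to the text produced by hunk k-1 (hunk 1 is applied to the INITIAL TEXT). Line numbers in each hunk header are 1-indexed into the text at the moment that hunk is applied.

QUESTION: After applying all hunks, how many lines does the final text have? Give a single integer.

Answer: 13

Derivation:
Hunk 1: at line 4 remove [ulu] add [kodtk,vibdb,erxg] -> 13 lines: fxkl benx frs bikq wrwss kodtk vibdb erxg gcd eoey kgnvv eezbh jsi
Hunk 2: at line 6 remove [erxg] add [pka,ehpqz] -> 14 lines: fxkl benx frs bikq wrwss kodtk vibdb pka ehpqz gcd eoey kgnvv eezbh jsi
Hunk 3: at line 8 remove [gcd,eoey] add [wuly,heoym,fis] -> 15 lines: fxkl benx frs bikq wrwss kodtk vibdb pka ehpqz wuly heoym fis kgnvv eezbh jsi
Hunk 4: at line 5 remove [vibdb,pka,ehpqz] add [yzqv] -> 13 lines: fxkl benx frs bikq wrwss kodtk yzqv wuly heoym fis kgnvv eezbh jsi
Hunk 5: at line 1 remove [benx,frs,bikq] add [ckvth,ivngr,jlnc] -> 13 lines: fxkl ckvth ivngr jlnc wrwss kodtk yzqv wuly heoym fis kgnvv eezbh jsi
Final line count: 13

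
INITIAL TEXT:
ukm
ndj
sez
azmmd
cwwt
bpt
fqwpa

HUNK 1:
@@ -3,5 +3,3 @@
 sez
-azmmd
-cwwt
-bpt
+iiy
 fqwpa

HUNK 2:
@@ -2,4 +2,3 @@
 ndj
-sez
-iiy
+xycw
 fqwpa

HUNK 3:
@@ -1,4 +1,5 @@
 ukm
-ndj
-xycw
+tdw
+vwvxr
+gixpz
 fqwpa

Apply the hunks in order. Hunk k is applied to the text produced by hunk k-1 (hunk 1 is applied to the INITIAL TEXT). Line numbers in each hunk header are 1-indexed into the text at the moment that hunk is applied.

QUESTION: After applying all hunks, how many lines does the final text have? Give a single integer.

Answer: 5

Derivation:
Hunk 1: at line 3 remove [azmmd,cwwt,bpt] add [iiy] -> 5 lines: ukm ndj sez iiy fqwpa
Hunk 2: at line 2 remove [sez,iiy] add [xycw] -> 4 lines: ukm ndj xycw fqwpa
Hunk 3: at line 1 remove [ndj,xycw] add [tdw,vwvxr,gixpz] -> 5 lines: ukm tdw vwvxr gixpz fqwpa
Final line count: 5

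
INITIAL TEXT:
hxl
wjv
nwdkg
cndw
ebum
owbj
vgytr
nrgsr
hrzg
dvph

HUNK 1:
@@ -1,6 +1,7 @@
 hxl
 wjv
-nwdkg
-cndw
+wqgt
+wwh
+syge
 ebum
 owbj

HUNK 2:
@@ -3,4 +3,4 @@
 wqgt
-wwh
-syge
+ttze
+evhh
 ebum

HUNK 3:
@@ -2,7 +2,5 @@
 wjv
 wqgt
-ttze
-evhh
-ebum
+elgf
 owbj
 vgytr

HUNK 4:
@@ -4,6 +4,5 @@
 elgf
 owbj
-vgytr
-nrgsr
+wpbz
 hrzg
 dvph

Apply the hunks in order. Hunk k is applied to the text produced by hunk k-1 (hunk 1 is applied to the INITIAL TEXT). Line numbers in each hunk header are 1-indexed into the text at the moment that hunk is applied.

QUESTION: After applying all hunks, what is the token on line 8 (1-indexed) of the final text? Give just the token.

Answer: dvph

Derivation:
Hunk 1: at line 1 remove [nwdkg,cndw] add [wqgt,wwh,syge] -> 11 lines: hxl wjv wqgt wwh syge ebum owbj vgytr nrgsr hrzg dvph
Hunk 2: at line 3 remove [wwh,syge] add [ttze,evhh] -> 11 lines: hxl wjv wqgt ttze evhh ebum owbj vgytr nrgsr hrzg dvph
Hunk 3: at line 2 remove [ttze,evhh,ebum] add [elgf] -> 9 lines: hxl wjv wqgt elgf owbj vgytr nrgsr hrzg dvph
Hunk 4: at line 4 remove [vgytr,nrgsr] add [wpbz] -> 8 lines: hxl wjv wqgt elgf owbj wpbz hrzg dvph
Final line 8: dvph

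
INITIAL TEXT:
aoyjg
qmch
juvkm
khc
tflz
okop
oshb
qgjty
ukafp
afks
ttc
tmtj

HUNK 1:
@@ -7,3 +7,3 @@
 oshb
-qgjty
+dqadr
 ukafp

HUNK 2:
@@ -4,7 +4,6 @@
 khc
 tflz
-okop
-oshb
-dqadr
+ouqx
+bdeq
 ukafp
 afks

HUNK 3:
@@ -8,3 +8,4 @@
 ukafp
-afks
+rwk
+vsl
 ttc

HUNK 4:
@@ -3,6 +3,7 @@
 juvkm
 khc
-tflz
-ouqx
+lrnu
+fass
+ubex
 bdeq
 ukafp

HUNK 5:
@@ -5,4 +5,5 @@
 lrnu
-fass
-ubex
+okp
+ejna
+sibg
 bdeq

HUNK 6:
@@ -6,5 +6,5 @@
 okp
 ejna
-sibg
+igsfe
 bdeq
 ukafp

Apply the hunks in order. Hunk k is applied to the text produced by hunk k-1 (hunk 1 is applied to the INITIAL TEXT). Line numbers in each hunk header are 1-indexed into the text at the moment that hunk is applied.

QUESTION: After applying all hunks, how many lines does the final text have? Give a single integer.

Hunk 1: at line 7 remove [qgjty] add [dqadr] -> 12 lines: aoyjg qmch juvkm khc tflz okop oshb dqadr ukafp afks ttc tmtj
Hunk 2: at line 4 remove [okop,oshb,dqadr] add [ouqx,bdeq] -> 11 lines: aoyjg qmch juvkm khc tflz ouqx bdeq ukafp afks ttc tmtj
Hunk 3: at line 8 remove [afks] add [rwk,vsl] -> 12 lines: aoyjg qmch juvkm khc tflz ouqx bdeq ukafp rwk vsl ttc tmtj
Hunk 4: at line 3 remove [tflz,ouqx] add [lrnu,fass,ubex] -> 13 lines: aoyjg qmch juvkm khc lrnu fass ubex bdeq ukafp rwk vsl ttc tmtj
Hunk 5: at line 5 remove [fass,ubex] add [okp,ejna,sibg] -> 14 lines: aoyjg qmch juvkm khc lrnu okp ejna sibg bdeq ukafp rwk vsl ttc tmtj
Hunk 6: at line 6 remove [sibg] add [igsfe] -> 14 lines: aoyjg qmch juvkm khc lrnu okp ejna igsfe bdeq ukafp rwk vsl ttc tmtj
Final line count: 14

Answer: 14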